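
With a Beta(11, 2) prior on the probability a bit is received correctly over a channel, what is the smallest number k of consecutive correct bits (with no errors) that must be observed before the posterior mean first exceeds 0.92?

k = 13

After k correct bits and 0 errors the posterior is Beta(11+k, 2), with mean (11+k)/(11+2+k).
Set (11+k)/(13+k) > 0.92 and solve: k > (0.92·13 − 11)/(1 − 0.92) = 12.000.
The smallest integer exceeding 12.000 is 13.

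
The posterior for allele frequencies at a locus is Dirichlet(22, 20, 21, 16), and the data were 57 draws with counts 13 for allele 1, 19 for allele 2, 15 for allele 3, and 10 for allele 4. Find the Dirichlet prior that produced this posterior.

Dirichlet(9, 1, 6, 6)

For a Dirichlet(α) prior with multinomial counts c, the posterior is Dirichlet(α + c) componentwise.
Subtract each count from the matching posterior parameter: 22−13=9, 20−19=1, 21−15=6, 16−10=6.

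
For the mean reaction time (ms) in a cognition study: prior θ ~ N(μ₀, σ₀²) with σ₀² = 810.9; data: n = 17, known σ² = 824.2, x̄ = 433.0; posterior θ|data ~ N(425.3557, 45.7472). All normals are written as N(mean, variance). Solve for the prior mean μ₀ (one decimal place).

The posterior mean is a precision-weighted average: μ_n = (τ₀μ₀ + τ_data·x̄)/(τ₀+τ_data), with τ₀=1/σ₀² and τ_data=n/σ².
Here τ₀ = 1/810.9 = 0.001233 and τ_data = 17/824.2 = 0.020626, so τ_n = 0.021859.
Rearranging for μ₀: μ₀ = (μ_n·τ_n − τ_data·x̄)/τ₀ = (425.3557·0.021859 − 0.020626·433.0) / 0.001233 = 0.366792/0.001233 ≈ 297.5.

μ₀ = 297.5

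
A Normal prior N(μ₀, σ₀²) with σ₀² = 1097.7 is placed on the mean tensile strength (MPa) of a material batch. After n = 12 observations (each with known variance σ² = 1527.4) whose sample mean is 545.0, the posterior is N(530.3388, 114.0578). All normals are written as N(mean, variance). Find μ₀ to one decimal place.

μ₀ = 403.9

The posterior mean is a precision-weighted average: μ_n = (τ₀μ₀ + τ_data·x̄)/(τ₀+τ_data), with τ₀=1/σ₀² and τ_data=n/σ².
Here τ₀ = 1/1097.7 = 0.000911 and τ_data = 12/1527.4 = 0.007856, so τ_n = 0.008767.
Rearranging for μ₀: μ₀ = (μ_n·τ_n − τ_data·x̄)/τ₀ = (530.3388·0.008767 − 0.007856·545.0) / 0.000911 = 0.367960/0.000911 ≈ 403.9.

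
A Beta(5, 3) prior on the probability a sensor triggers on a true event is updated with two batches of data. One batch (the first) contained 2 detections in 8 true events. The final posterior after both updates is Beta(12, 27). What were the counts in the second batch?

5 detections and 18 misses

Because Beta–binomial updating is additive in the counts, the combined data contributed (α_post−α_prior, β_post−β_prior) successes and failures.
Total across both batches: 12−5=7 detections, 27−3=24 misses.
Subtract the first batch: 7−2=5 detections and 24−6=18 misses.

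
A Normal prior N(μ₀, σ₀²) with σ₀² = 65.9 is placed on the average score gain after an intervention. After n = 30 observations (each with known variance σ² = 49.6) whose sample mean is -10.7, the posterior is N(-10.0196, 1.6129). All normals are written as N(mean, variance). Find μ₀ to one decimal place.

With known observation variance, the Normal–Normal posterior has precision τ_n = τ₀ + n/σ² and mean μ_n = (τ₀μ₀ + (n/σ²)x̄)/τ_n.
Here τ₀ = 1/65.9 = 0.015175 and τ_data = 30/49.6 = 0.604839, so τ_n = 0.620014.
Rearranging for μ₀: μ₀ = (μ_n·τ_n − τ_data·x̄)/τ₀ = (-10.0196·0.620014 − 0.604839·-10.7) / 0.015175 = 0.259485/0.015175 ≈ 17.1.

μ₀ = 17.1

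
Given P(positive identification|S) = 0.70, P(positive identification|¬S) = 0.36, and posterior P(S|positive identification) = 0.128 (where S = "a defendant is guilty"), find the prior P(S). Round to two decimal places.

P(S) = 0.07

In odds form, posterior odds = prior odds × likelihood ratio, so prior odds = posterior odds ÷ LR.
Posterior odds = 0.128/(1−0.128) = 0.1468. LR = 0.70/0.36 = 1.9444.
Prior odds = 0.1468/1.9444 = 0.0755, so P(S) = 0.0755/(1+0.0755) ≈ 0.07.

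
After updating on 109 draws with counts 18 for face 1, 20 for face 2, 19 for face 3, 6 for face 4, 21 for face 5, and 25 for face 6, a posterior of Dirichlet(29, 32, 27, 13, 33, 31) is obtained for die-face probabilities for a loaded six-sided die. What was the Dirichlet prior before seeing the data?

Dirichlet(11, 12, 8, 7, 12, 6)

For a Dirichlet(α) prior with multinomial counts c, the posterior is Dirichlet(α + c) componentwise.
Subtract each count from the matching posterior parameter: 29−18=11, 32−20=12, 27−19=8, 13−6=7, 33−21=12, 31−25=6.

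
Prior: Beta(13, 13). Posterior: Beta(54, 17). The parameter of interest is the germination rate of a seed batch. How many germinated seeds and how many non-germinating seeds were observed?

Beta is conjugate to the binomial likelihood: posterior = Beta(α+s, β+f).
So s = 54 − 13 = 41 and f = 17 − 13 = 4.

41 germinated seeds and 4 non-germinating seeds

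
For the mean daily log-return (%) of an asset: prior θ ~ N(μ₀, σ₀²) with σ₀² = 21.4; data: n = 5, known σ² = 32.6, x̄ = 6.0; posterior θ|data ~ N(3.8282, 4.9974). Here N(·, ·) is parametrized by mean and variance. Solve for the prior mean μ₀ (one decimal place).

μ₀ = -3.3

The posterior mean is a precision-weighted average: μ_n = (τ₀μ₀ + τ_data·x̄)/(τ₀+τ_data), with τ₀=1/σ₀² and τ_data=n/σ².
Here τ₀ = 1/21.4 = 0.046729 and τ_data = 5/32.6 = 0.153374, so τ_n = 0.200103.
Rearranging for μ₀: μ₀ = (μ_n·τ_n − τ_data·x̄)/τ₀ = (3.8282·0.200103 − 0.153374·6.0) / 0.046729 = -0.154210/0.046729 ≈ -3.3.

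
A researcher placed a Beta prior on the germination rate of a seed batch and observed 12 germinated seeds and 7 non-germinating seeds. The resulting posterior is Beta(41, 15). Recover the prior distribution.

A Beta(α, β) prior with s successes and f failures in binomial data gives a Beta(α+s, β+f) posterior.
So α = 41 − 12 = 29 and β = 15 − 7 = 8.

Beta(29, 8)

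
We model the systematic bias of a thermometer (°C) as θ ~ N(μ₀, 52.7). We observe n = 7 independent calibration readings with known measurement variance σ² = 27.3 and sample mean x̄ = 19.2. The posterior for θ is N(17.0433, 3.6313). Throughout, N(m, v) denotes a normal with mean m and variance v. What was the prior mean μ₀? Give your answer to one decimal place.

μ₀ = -12.1

The posterior mean is a precision-weighted average: μ_n = (τ₀μ₀ + τ_data·x̄)/(τ₀+τ_data), with τ₀=1/σ₀² and τ_data=n/σ².
Here τ₀ = 1/52.7 = 0.018975 and τ_data = 7/27.3 = 0.256410, so τ_n = 0.275385.
Rearranging for μ₀: μ₀ = (μ_n·τ_n − τ_data·x̄)/τ₀ = (17.0433·0.275385 − 0.256410·19.2) / 0.018975 = -0.229603/0.018975 ≈ -12.1.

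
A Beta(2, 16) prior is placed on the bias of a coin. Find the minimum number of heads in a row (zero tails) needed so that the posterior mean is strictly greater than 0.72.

After k heads and 0 tails the posterior is Beta(2+k, 16), with mean (2+k)/(2+16+k).
Set (2+k)/(18+k) > 0.72 and solve: k > (0.72·18 − 2)/(1 − 0.72) = 39.143.
The smallest integer exceeding 39.143 is 40.

k = 40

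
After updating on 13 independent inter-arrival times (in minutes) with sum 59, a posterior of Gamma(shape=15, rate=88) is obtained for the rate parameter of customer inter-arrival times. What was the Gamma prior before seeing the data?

For an exponential likelihood with a Gamma(α, β) prior on the rate, n observations with total T give posterior Gamma(α+n, β+T).
So α = 15 − 13 = 2 and β = 88 − 59 = 29.

Gamma(shape=2, rate=29)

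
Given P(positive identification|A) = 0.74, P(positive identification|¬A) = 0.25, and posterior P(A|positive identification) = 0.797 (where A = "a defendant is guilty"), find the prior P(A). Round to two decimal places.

P(A) = 0.57

Bayes' rule in odds form gives O(A|E) = O(A)·[P(E|A)/P(E|¬A)], hence O(A) = O(A|E)/LR.
Posterior odds = 0.797/(1−0.797) = 3.9261. LR = 0.74/0.25 = 2.9600.
Prior odds = 3.9261/2.9600 = 1.3264, so P(A) = 1.3264/(1+1.3264) ≈ 0.57.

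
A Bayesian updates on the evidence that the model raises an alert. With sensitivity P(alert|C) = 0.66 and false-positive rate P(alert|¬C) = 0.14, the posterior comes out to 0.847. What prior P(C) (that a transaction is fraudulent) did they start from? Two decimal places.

P(C) = 0.54

In odds form, posterior odds = prior odds × likelihood ratio, so prior odds = posterior odds ÷ LR.
Posterior odds = 0.847/(1−0.847) = 5.5359. LR = 0.66/0.14 = 4.7143.
Prior odds = 5.5359/4.7143 = 1.1743, so P(C) = 1.1743/(1+1.1743) ≈ 0.54.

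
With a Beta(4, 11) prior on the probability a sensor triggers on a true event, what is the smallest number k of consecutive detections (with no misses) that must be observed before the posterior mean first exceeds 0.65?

k = 17

After k detections and 0 misses the posterior is Beta(4+k, 11), with mean (4+k)/(4+11+k).
Set (4+k)/(15+k) > 0.65 and solve: k > (0.65·15 − 4)/(1 − 0.65) = 16.429.
The smallest integer exceeding 16.429 is 17.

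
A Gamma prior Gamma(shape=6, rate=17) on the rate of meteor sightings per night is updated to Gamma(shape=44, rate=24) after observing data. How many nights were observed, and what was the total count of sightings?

Gamma–Poisson conjugacy: posterior shape = α + Σxᵢ, posterior rate = β + n.
Matching: Σxᵢ = 44 − 6 = 38 and n = 24 − 17 = 7.

n = 7 nights with total 38 sightings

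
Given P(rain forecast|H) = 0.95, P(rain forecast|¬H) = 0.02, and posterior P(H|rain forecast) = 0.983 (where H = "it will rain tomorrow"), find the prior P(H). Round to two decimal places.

Bayes' rule in odds form gives O(H|E) = O(H)·[P(E|H)/P(E|¬H)], hence O(H) = O(H|E)/LR.
Posterior odds = 0.983/(1−0.983) = 57.8235. LR = 0.95/0.02 = 47.5000.
Prior odds = 57.8235/47.5000 = 1.2173, so P(H) = 1.2173/(1+1.2173) ≈ 0.55.

P(H) = 0.55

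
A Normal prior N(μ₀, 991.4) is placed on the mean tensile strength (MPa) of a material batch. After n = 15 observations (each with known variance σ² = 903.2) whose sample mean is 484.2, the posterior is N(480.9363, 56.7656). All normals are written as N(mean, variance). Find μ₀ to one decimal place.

μ₀ = 427.2

The posterior mean is a precision-weighted average: μ_n = (τ₀μ₀ + τ_data·x̄)/(τ₀+τ_data), with τ₀=1/σ₀² and τ_data=n/σ².
Here τ₀ = 1/991.4 = 0.001009 and τ_data = 15/903.2 = 0.016608, so τ_n = 0.017617.
Rearranging for μ₀: μ₀ = (μ_n·τ_n − τ_data·x̄)/τ₀ = (480.9363·0.017617 − 0.016608·484.2) / 0.001009 = 0.431061/0.001009 ≈ 427.2.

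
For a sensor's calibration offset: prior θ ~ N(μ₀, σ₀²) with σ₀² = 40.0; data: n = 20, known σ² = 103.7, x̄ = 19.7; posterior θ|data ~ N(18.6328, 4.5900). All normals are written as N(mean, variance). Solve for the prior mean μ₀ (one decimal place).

With known observation variance, the Normal–Normal posterior has precision τ_n = τ₀ + n/σ² and mean μ_n = (τ₀μ₀ + (n/σ²)x̄)/τ_n.
Here τ₀ = 1/40.0 = 0.025000 and τ_data = 20/103.7 = 0.192864, so τ_n = 0.217864.
Rearranging for μ₀: μ₀ = (μ_n·τ_n − τ_data·x̄)/τ₀ = (18.6328·0.217864 − 0.192864·19.7) / 0.025000 = 0.259996/0.025000 ≈ 10.4.

μ₀ = 10.4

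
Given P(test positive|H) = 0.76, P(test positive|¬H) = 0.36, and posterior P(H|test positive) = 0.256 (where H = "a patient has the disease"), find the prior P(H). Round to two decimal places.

P(H) = 0.14

In odds form, posterior odds = prior odds × likelihood ratio, so prior odds = posterior odds ÷ LR.
Posterior odds = 0.256/(1−0.256) = 0.3441. LR = 0.76/0.36 = 2.1111.
Prior odds = 0.3441/2.1111 = 0.1630, so P(H) = 0.1630/(1+0.1630) ≈ 0.14.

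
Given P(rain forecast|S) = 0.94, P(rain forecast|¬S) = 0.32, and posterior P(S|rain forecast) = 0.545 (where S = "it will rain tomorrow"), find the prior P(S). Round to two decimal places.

P(S) = 0.29

In odds form, posterior odds = prior odds × likelihood ratio, so prior odds = posterior odds ÷ LR.
Posterior odds = 0.545/(1−0.545) = 1.1978. LR = 0.94/0.32 = 2.9375.
Prior odds = 1.1978/2.9375 = 0.4078, so P(S) = 0.4078/(1+0.4078) ≈ 0.29.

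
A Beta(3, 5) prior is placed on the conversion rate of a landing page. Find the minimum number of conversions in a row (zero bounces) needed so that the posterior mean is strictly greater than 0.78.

After k conversions and 0 bounces the posterior is Beta(3+k, 5), with mean (3+k)/(3+5+k).
Set (3+k)/(8+k) > 0.78 and solve: k > (0.78·8 − 3)/(1 − 0.78) = 14.727.
The smallest integer exceeding 14.727 is 15.

k = 15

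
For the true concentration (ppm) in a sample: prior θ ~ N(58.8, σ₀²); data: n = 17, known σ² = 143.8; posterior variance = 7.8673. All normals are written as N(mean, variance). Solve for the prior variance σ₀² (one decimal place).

σ₀² = 112.5

Posterior precision equals prior precision plus data precision: 1/σ_n² = 1/σ₀² + n/σ².
So 1/σ₀² = 1/7.8673 − 17/143.8 = 0.127108 − 0.118220 = 0.008888.
Hence σ₀² = 1/0.008888 ≈ 112.5.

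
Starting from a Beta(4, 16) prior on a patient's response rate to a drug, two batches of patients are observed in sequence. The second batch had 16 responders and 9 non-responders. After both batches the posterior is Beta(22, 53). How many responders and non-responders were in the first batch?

2 responders and 28 non-responders

Because Beta–binomial updating is additive in the counts, the combined data contributed (α_post−α_prior, β_post−β_prior) successes and failures.
Total across both batches: 22−4=18 responders, 53−16=37 non-responders.
Subtract the second batch: 18−16=2 responders and 37−9=28 non-responders.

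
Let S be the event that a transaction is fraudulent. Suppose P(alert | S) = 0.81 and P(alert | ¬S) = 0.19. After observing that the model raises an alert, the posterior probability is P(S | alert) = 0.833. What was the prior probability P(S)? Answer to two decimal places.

P(S) = 0.54

Bayes' rule in odds form gives O(S|E) = O(S)·[P(E|S)/P(E|¬S)], hence O(S) = O(S|E)/LR.
Posterior odds = 0.833/(1−0.833) = 4.9880. LR = 0.81/0.19 = 4.2632.
Prior odds = 4.9880/4.2632 = 1.1700, so P(S) = 1.1700/(1+1.1700) ≈ 0.54.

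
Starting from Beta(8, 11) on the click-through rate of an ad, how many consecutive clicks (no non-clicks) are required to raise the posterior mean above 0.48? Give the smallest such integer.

k = 3

After k clicks and 0 non-clicks the posterior is Beta(8+k, 11), with mean (8+k)/(8+11+k).
Set (8+k)/(19+k) > 0.48 and solve: k > (0.48·19 − 8)/(1 − 0.48) = 2.154.
The smallest integer exceeding 2.154 is 3.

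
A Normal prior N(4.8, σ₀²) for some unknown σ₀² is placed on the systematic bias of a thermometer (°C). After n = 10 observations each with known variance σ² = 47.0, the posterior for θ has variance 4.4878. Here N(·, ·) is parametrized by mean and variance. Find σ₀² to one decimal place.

σ₀² = 99.4

For the Normal–Normal model with known σ², precisions add: τ_n = τ₀ + n/σ².
So 1/σ₀² = 1/4.4878 − 10/47.0 = 0.222826 − 0.212766 = 0.010060.
Hence σ₀² = 1/0.010060 ≈ 99.4.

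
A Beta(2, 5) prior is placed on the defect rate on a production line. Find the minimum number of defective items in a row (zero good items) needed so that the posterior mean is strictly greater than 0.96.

k = 119

After k defective items and 0 good items the posterior is Beta(2+k, 5), with mean (2+k)/(2+5+k).
Set (2+k)/(7+k) > 0.96 and solve: k > (0.96·7 − 2)/(1 − 0.96) = 118.000.
The smallest integer exceeding 118.000 is 119, and checking k=119: (121)/(126) = 0.9603 > 0.96.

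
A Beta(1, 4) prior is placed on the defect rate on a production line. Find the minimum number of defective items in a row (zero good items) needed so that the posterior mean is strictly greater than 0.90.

After k defective items and 0 good items the posterior is Beta(1+k, 4), with mean (1+k)/(1+4+k).
Set (1+k)/(5+k) > 0.90 and solve: k > (0.90·5 − 1)/(1 − 0.90) = 35.000.
The smallest integer exceeding 35.000 is 36.

k = 36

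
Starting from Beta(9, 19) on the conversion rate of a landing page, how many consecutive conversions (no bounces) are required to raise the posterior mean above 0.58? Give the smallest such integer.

After k conversions and 0 bounces the posterior is Beta(9+k, 19), with mean (9+k)/(9+19+k).
Set (9+k)/(28+k) > 0.58 and solve: k > (0.58·28 − 9)/(1 − 0.58) = 17.238.
The smallest integer exceeding 17.238 is 18.

k = 18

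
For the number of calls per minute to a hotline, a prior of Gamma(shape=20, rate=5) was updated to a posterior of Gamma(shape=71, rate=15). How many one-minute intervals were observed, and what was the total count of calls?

Gamma–Poisson conjugacy: posterior shape = α + Σxᵢ, posterior rate = β + n.
Matching: Σxᵢ = 71 − 20 = 51 and n = 15 − 5 = 10.

n = 10 one-minute intervals with total 51 calls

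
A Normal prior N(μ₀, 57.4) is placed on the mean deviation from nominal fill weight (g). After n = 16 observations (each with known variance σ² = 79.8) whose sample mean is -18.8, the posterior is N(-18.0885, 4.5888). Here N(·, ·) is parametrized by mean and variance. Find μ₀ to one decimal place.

With known observation variance, the Normal–Normal posterior has precision τ_n = τ₀ + n/σ² and mean μ_n = (τ₀μ₀ + (n/σ²)x̄)/τ_n.
Here τ₀ = 1/57.4 = 0.017422 and τ_data = 16/79.8 = 0.200501, so τ_n = 0.217923.
Rearranging for μ₀: μ₀ = (μ_n·τ_n − τ_data·x̄)/τ₀ = (-18.0885·0.217923 − 0.200501·-18.8) / 0.017422 = -0.172481/0.017422 ≈ -9.9.

μ₀ = -9.9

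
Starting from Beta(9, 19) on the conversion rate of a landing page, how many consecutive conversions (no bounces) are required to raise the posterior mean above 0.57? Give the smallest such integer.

k = 17

After k conversions and 0 bounces the posterior is Beta(9+k, 19), with mean (9+k)/(9+19+k).
Set (9+k)/(28+k) > 0.57 and solve: k > (0.57·28 − 9)/(1 − 0.57) = 16.186.
The smallest integer exceeding 16.186 is 17, and checking k=17: (26)/(45) = 0.5778 > 0.57.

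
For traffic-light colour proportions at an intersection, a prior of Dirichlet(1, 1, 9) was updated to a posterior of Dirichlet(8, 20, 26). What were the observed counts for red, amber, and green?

counts (7, 19, 17)

For a Dirichlet(α) prior with multinomial counts c, the posterior is Dirichlet(α + c) componentwise.
Counts are posterior − prior componentwise: 8−1=7, 20−1=19, 26−9=17.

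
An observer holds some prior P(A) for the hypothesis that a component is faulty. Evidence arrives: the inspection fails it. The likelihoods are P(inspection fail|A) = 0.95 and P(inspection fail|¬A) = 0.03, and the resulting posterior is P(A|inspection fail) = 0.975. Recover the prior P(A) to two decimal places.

Bayes' rule in odds form gives O(A|E) = O(A)·[P(E|A)/P(E|¬A)], hence O(A) = O(A|E)/LR.
Posterior odds = 0.975/(1−0.975) = 39.0000. LR = 0.95/0.03 = 31.6667.
Prior odds = 39.0000/31.6667 = 1.2316, so P(A) = 1.2316/(1+1.2316) ≈ 0.55.

P(A) = 0.55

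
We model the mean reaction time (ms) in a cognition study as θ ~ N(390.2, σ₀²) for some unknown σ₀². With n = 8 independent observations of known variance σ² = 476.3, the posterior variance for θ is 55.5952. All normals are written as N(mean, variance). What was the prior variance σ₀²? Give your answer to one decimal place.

Posterior precision equals prior precision plus data precision: 1/σ_n² = 1/σ₀² + n/σ².
So 1/σ₀² = 1/55.5952 − 8/476.3 = 0.017987 − 0.016796 = 0.001191.
Hence σ₀² = 1/0.001191 ≈ 839.6.

σ₀² = 839.6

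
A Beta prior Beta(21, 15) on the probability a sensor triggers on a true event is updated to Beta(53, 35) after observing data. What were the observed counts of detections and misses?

32 detections and 20 misses

Under Beta–binomial conjugacy the posterior parameters are (a+s, b+f).
Match parameters: s=53−21=32, f=35−15=20.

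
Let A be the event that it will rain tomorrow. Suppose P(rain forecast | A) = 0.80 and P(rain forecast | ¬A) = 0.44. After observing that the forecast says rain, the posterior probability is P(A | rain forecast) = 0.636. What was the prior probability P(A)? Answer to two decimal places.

P(A) = 0.49

In odds form, posterior odds = prior odds × likelihood ratio, so prior odds = posterior odds ÷ LR.
Posterior odds = 0.636/(1−0.636) = 1.7473. LR = 0.80/0.44 = 1.8182.
Prior odds = 1.7473/1.8182 = 0.9610, so P(A) = 0.9610/(1+0.9610) ≈ 0.49.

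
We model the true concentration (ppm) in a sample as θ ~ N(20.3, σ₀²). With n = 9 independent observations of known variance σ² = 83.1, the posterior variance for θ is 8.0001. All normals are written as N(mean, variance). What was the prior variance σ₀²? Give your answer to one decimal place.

σ₀² = 59.9

Posterior precision equals prior precision plus data precision: 1/σ_n² = 1/σ₀² + n/σ².
So 1/σ₀² = 1/8.0001 − 9/83.1 = 0.124998 − 0.108303 = 0.016695.
Hence σ₀² = 1/0.016695 ≈ 59.9.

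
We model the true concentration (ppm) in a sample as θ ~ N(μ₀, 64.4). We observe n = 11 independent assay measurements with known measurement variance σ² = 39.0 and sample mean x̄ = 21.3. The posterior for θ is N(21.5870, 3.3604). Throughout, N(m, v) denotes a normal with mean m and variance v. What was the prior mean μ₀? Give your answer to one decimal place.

The posterior mean is a precision-weighted average: μ_n = (τ₀μ₀ + τ_data·x̄)/(τ₀+τ_data), with τ₀=1/σ₀² and τ_data=n/σ².
Here τ₀ = 1/64.4 = 0.015528 and τ_data = 11/39.0 = 0.282051, so τ_n = 0.297579.
Rearranging for μ₀: μ₀ = (μ_n·τ_n − τ_data·x̄)/τ₀ = (21.5870·0.297579 − 0.282051·21.3) / 0.015528 = 0.416152/0.015528 ≈ 26.8.

μ₀ = 26.8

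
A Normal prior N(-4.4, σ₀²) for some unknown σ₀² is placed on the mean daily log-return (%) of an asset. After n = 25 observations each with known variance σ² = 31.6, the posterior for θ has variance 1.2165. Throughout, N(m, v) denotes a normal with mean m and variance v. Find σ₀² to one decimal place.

For the Normal–Normal model with known σ², precisions add: τ_n = τ₀ + n/σ².
So 1/σ₀² = 1/1.2165 − 25/31.6 = 0.822030 − 0.791139 = 0.030891.
Hence σ₀² = 1/0.030891 ≈ 32.4.

σ₀² = 32.4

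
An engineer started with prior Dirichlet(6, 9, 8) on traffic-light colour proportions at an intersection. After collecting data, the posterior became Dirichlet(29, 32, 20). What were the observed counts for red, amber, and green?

For a Dirichlet(α) prior with multinomial counts c, the posterior is Dirichlet(α + c) componentwise.
Counts are posterior − prior componentwise: 29−6=23, 32−9=23, 20−8=12.

counts (23, 23, 12)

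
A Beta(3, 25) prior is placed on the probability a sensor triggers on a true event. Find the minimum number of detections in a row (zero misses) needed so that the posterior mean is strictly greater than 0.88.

After k detections and 0 misses the posterior is Beta(3+k, 25), with mean (3+k)/(3+25+k).
Set (3+k)/(28+k) > 0.88 and solve: k > (0.88·28 − 3)/(1 − 0.88) = 180.333.
The smallest integer exceeding 180.333 is 181, and checking k=181: (184)/(209) = 0.8804 > 0.88.

k = 181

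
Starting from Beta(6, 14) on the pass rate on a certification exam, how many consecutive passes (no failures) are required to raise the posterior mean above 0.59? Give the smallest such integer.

After k passes and 0 failures the posterior is Beta(6+k, 14), with mean (6+k)/(6+14+k).
Set (6+k)/(20+k) > 0.59 and solve: k > (0.59·20 − 6)/(1 − 0.59) = 14.146.
The smallest integer exceeding 14.146 is 15, and checking k=15: (21)/(35) = 0.6000 > 0.59.

k = 15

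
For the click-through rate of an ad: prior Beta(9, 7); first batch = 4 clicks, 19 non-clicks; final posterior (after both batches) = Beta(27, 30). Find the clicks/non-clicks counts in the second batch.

Sequential conjugate updates are equivalent to a single update on the pooled data, so total successes = posterior α − prior α and total failures = posterior β − prior β.
Total across both batches: 27−9=18 clicks, 30−7=23 non-clicks.
Subtract the first batch: 18−4=14 clicks and 23−19=4 non-clicks.

14 clicks and 4 non-clicks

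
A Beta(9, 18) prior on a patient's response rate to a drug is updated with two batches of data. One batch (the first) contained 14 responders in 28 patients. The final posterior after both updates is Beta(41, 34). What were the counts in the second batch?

Sequential conjugate updates are equivalent to a single update on the pooled data, so total successes = posterior α − prior α and total failures = posterior β − prior β.
Total across both batches: 41−9=32 responders, 34−18=16 non-responders.
Subtract the first batch: 32−14=18 responders and 16−14=2 non-responders.

18 responders and 2 non-responders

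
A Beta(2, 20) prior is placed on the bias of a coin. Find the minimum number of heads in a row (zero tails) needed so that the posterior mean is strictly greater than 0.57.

k = 25

After k heads and 0 tails the posterior is Beta(2+k, 20), with mean (2+k)/(2+20+k).
Set (2+k)/(22+k) > 0.57 and solve: k > (0.57·22 − 2)/(1 − 0.57) = 24.512.
The smallest integer exceeding 24.512 is 25, and checking k=25: (27)/(47) = 0.5745 > 0.57.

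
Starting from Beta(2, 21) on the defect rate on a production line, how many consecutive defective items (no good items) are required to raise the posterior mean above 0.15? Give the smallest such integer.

After k defective items and 0 good items the posterior is Beta(2+k, 21), with mean (2+k)/(2+21+k).
Set (2+k)/(23+k) > 0.15 and solve: k > (0.15·23 − 2)/(1 − 0.15) = 1.706.
The smallest integer exceeding 1.706 is 2.

k = 2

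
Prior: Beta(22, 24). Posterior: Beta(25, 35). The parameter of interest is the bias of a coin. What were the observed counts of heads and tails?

3 heads and 11 tails

Under Beta–binomial conjugacy the posterior parameters are (α+s, β+f).
Match parameters: s=25−22=3, f=35−24=11.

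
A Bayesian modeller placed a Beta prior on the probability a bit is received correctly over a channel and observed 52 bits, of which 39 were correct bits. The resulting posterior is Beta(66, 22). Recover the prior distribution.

Beta(27, 9)

A Beta(α, β) prior with s successes and f failures in binomial data gives a Beta(α+s, β+f) posterior.
Subtract the data counts: 66−39=27, 22−13=9.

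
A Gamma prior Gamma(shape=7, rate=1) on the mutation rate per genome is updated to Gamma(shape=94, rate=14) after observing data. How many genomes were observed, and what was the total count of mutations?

Gamma–Poisson conjugacy: posterior shape = α + Σxᵢ, posterior rate = β + n.
Matching: Σxᵢ = 94 − 7 = 87 and n = 14 − 1 = 13.

n = 13 genomes with total 87 mutations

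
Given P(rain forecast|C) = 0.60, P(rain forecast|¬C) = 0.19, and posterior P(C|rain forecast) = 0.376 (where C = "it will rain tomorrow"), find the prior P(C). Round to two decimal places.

P(C) = 0.16

In odds form, posterior odds = prior odds × likelihood ratio, so prior odds = posterior odds ÷ LR.
Posterior odds = 0.376/(1−0.376) = 0.6026. LR = 0.60/0.19 = 3.1579.
Prior odds = 0.6026/3.1579 = 0.1908, so P(C) = 0.1908/(1+0.1908) ≈ 0.16.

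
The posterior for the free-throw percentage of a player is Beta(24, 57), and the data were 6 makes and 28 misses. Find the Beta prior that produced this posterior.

Under Beta–binomial conjugacy the posterior parameters are (α+s, β+f).
Subtract the data counts: 24−6=18, 57−28=29.

Beta(18, 29)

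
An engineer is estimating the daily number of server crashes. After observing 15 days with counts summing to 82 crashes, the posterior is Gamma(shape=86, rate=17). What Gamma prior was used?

A Gamma(α, β) prior (rate parametrization) on a Poisson rate with n observations summing to S gives posterior Gamma(α+S, β+n).
So α = 86 − 82 = 4 and β = 17 − 15 = 2.

Gamma(shape=4, rate=2)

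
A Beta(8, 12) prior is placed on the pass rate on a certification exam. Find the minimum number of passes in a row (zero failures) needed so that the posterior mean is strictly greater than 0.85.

k = 61

After k passes and 0 failures the posterior is Beta(8+k, 12), with mean (8+k)/(8+12+k).
Set (8+k)/(20+k) > 0.85 and solve: k > (0.85·20 − 8)/(1 − 0.85) = 60.000.
The smallest integer exceeding 60.000 is 61.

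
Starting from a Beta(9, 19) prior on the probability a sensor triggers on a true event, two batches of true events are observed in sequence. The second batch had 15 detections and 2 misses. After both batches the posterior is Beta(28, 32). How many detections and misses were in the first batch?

4 detections and 11 misses

Sequential conjugate updates are equivalent to a single update on the pooled data, so total successes = posterior α − prior α and total failures = posterior β − prior β.
Total across both batches: 28−9=19 detections, 32−19=13 misses.
Subtract the second batch: 19−15=4 detections and 13−2=11 misses.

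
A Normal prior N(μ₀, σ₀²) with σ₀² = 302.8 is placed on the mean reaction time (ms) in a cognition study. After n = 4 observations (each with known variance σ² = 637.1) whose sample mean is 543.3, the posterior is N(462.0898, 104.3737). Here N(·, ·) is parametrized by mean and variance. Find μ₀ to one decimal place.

The posterior mean is a precision-weighted average: μ_n = (τ₀μ₀ + τ_data·x̄)/(τ₀+τ_data), with τ₀=1/σ₀² and τ_data=n/σ².
Here τ₀ = 1/302.8 = 0.003303 and τ_data = 4/637.1 = 0.006278, so τ_n = 0.009581.
Rearranging for μ₀: μ₀ = (μ_n·τ_n − τ_data·x̄)/τ₀ = (462.0898·0.009581 − 0.006278·543.3) / 0.003303 = 1.016445/0.003303 ≈ 307.7.

μ₀ = 307.7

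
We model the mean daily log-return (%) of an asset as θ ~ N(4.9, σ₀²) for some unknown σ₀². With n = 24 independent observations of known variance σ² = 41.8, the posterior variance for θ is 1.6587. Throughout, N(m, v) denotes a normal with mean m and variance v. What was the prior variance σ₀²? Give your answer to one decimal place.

σ₀² = 34.8

For the Normal–Normal model with known σ², precisions add: τ_n = τ₀ + n/σ².
So 1/σ₀² = 1/1.6587 − 24/41.8 = 0.602882 − 0.574163 = 0.028719.
Hence σ₀² = 1/0.028719 ≈ 34.8.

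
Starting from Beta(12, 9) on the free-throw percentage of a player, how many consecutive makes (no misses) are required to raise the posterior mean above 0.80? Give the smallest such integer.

k = 25

After k makes and 0 misses the posterior is Beta(12+k, 9), with mean (12+k)/(12+9+k).
Set (12+k)/(21+k) > 0.80 and solve: k > (0.80·21 − 12)/(1 − 0.80) = 24.000.
The smallest integer exceeding 24.000 is 25.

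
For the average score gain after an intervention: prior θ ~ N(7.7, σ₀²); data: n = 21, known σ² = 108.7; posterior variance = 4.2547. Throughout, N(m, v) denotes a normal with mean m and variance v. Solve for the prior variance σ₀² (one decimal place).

Posterior precision equals prior precision plus data precision: 1/σ_n² = 1/σ₀² + n/σ².
So 1/σ₀² = 1/4.2547 − 21/108.7 = 0.235034 − 0.193192 = 0.041842.
Hence σ₀² = 1/0.041842 ≈ 23.9.

σ₀² = 23.9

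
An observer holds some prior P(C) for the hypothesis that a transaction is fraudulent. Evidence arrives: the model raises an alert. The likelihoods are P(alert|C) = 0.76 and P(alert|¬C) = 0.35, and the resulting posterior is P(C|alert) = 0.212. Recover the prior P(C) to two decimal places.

P(C) = 0.11

In odds form, posterior odds = prior odds × likelihood ratio, so prior odds = posterior odds ÷ LR.
Posterior odds = 0.212/(1−0.212) = 0.2690. LR = 0.76/0.35 = 2.1714.
Prior odds = 0.2690/2.1714 = 0.1239, so P(C) = 0.1239/(1+0.1239) ≈ 0.11.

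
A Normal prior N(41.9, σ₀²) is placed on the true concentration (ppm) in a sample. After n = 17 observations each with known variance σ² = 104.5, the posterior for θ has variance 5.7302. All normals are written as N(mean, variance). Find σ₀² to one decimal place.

Posterior precision equals prior precision plus data precision: 1/σ_n² = 1/σ₀² + n/σ².
So 1/σ₀² = 1/5.7302 − 17/104.5 = 0.174514 − 0.162679 = 0.011835.
Hence σ₀² = 1/0.011835 ≈ 84.5.

σ₀² = 84.5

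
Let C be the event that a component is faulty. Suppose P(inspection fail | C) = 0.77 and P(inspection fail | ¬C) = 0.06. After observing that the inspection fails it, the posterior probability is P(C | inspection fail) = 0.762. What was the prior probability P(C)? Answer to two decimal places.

Bayes' rule in odds form gives O(C|E) = O(C)·[P(E|C)/P(E|¬C)], hence O(C) = O(C|E)/LR.
Posterior odds = 0.762/(1−0.762) = 3.2017. LR = 0.77/0.06 = 12.8333.
Prior odds = 3.2017/12.8333 = 0.2495, so P(C) = 0.2495/(1+0.2495) ≈ 0.20.

P(C) = 0.20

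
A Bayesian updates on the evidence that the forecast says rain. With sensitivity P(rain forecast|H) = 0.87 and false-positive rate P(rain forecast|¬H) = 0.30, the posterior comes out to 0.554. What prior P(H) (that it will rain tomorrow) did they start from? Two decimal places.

In odds form, posterior odds = prior odds × likelihood ratio, so prior odds = posterior odds ÷ LR.
Posterior odds = 0.554/(1−0.554) = 1.2422. LR = 0.87/0.30 = 2.9000.
Prior odds = 1.2422/2.9000 = 0.4283, so P(H) = 0.4283/(1+0.4283) ≈ 0.30.

P(H) = 0.30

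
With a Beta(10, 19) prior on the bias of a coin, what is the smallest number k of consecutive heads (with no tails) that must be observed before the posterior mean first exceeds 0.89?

k = 144

After k heads and 0 tails the posterior is Beta(10+k, 19), with mean (10+k)/(10+19+k).
Set (10+k)/(29+k) > 0.89 and solve: k > (0.89·29 − 10)/(1 − 0.89) = 143.727.
The smallest integer exceeding 143.727 is 144, and checking k=144: (154)/(173) = 0.8902 > 0.89.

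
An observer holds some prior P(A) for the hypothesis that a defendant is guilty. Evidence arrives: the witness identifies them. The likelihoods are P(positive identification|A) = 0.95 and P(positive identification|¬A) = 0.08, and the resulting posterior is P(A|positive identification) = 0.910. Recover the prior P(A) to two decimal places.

Bayes' rule in odds form gives O(A|E) = O(A)·[P(E|A)/P(E|¬A)], hence O(A) = O(A|E)/LR.
Posterior odds = 0.910/(1−0.910) = 10.1111. LR = 0.95/0.08 = 11.8750.
Prior odds = 10.1111/11.8750 = 0.8515, so P(A) = 0.8515/(1+0.8515) ≈ 0.46.

P(A) = 0.46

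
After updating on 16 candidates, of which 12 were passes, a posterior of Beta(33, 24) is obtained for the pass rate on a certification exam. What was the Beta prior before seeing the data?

Under Beta–binomial conjugacy the posterior parameters are (α+s, β+f).
So α = 33 − 12 = 21 and β = 24 − 4 = 20.

Beta(21, 20)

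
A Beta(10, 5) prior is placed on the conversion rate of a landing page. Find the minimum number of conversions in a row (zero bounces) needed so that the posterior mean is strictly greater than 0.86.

After k conversions and 0 bounces the posterior is Beta(10+k, 5), with mean (10+k)/(10+5+k).
Set (10+k)/(15+k) > 0.86 and solve: k > (0.86·15 − 10)/(1 − 0.86) = 20.714.
The smallest integer exceeding 20.714 is 21.

k = 21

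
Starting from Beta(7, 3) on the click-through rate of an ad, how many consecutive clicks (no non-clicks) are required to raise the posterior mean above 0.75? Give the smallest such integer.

k = 3

After k clicks and 0 non-clicks the posterior is Beta(7+k, 3), with mean (7+k)/(7+3+k).
Set (7+k)/(10+k) > 0.75 and solve: k > (0.75·10 − 7)/(1 − 0.75) = 2.000.
The smallest integer exceeding 2.000 is 3, and checking k=3: (10)/(13) = 0.7692 > 0.75.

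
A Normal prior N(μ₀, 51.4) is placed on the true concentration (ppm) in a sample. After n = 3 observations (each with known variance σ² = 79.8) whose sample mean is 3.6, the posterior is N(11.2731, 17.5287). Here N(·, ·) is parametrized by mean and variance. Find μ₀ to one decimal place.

μ₀ = 26.1

The posterior mean is a precision-weighted average: μ_n = (τ₀μ₀ + τ_data·x̄)/(τ₀+τ_data), with τ₀=1/σ₀² and τ_data=n/σ².
Here τ₀ = 1/51.4 = 0.019455 and τ_data = 3/79.8 = 0.037594, so τ_n = 0.057049.
Rearranging for μ₀: μ₀ = (μ_n·τ_n − τ_data·x̄)/τ₀ = (11.2731·0.057049 − 0.037594·3.6) / 0.019455 = 0.507781/0.019455 ≈ 26.1.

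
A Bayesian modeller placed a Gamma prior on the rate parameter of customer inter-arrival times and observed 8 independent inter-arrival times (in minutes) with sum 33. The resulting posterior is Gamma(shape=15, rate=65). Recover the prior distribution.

For an exponential likelihood with a Gamma(α, β) prior on the rate, n observations with total T give posterior Gamma(α+n, β+T).
So α = 15 − 8 = 7 and β = 65 − 33 = 32.

Gamma(shape=7, rate=32)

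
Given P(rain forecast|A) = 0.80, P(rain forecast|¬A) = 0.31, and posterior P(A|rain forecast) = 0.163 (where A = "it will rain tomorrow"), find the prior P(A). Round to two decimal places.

Bayes' rule in odds form gives O(A|E) = O(A)·[P(E|A)/P(E|¬A)], hence O(A) = O(A|E)/LR.
Posterior odds = 0.163/(1−0.163) = 0.1947. LR = 0.80/0.31 = 2.5806.
Prior odds = 0.1947/2.5806 = 0.0754, so P(A) = 0.0754/(1+0.0754) ≈ 0.07.

P(A) = 0.07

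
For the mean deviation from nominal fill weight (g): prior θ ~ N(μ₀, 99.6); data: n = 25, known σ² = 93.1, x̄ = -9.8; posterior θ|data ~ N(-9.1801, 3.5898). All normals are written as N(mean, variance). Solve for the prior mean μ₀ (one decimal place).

μ₀ = 7.4

The posterior mean is a precision-weighted average: μ_n = (τ₀μ₀ + τ_data·x̄)/(τ₀+τ_data), with τ₀=1/σ₀² and τ_data=n/σ².
Here τ₀ = 1/99.6 = 0.010040 and τ_data = 25/93.1 = 0.268528, so τ_n = 0.278568.
Rearranging for μ₀: μ₀ = (μ_n·τ_n − τ_data·x̄)/τ₀ = (-9.1801·0.278568 − 0.268528·-9.8) / 0.010040 = 0.074292/0.010040 ≈ 7.4.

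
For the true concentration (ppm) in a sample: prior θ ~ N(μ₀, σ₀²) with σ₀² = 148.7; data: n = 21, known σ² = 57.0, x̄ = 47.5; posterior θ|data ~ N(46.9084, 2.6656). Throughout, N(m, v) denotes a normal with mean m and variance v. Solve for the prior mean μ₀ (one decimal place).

With known observation variance, the Normal–Normal posterior has precision τ_n = τ₀ + n/σ² and mean μ_n = (τ₀μ₀ + (n/σ²)x̄)/τ_n.
Here τ₀ = 1/148.7 = 0.006725 and τ_data = 21/57.0 = 0.368421, so τ_n = 0.375146.
Rearranging for μ₀: μ₀ = (μ_n·τ_n − τ_data·x̄)/τ₀ = (46.9084·0.375146 − 0.368421·47.5) / 0.006725 = 0.097501/0.006725 ≈ 14.5.

μ₀ = 14.5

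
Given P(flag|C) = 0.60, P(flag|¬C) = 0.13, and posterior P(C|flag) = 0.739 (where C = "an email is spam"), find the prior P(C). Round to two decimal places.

P(C) = 0.38

In odds form, posterior odds = prior odds × likelihood ratio, so prior odds = posterior odds ÷ LR.
Posterior odds = 0.739/(1−0.739) = 2.8314. LR = 0.60/0.13 = 4.6154.
Prior odds = 2.8314/4.6154 = 0.6135, so P(C) = 0.6135/(1+0.6135) ≈ 0.38.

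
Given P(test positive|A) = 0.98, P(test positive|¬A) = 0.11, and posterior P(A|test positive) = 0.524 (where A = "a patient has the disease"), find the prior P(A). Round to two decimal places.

P(A) = 0.11

In odds form, posterior odds = prior odds × likelihood ratio, so prior odds = posterior odds ÷ LR.
Posterior odds = 0.524/(1−0.524) = 1.1008. LR = 0.98/0.11 = 8.9091.
Prior odds = 1.1008/8.9091 = 0.1236, so P(A) = 0.1236/(1+0.1236) ≈ 0.11.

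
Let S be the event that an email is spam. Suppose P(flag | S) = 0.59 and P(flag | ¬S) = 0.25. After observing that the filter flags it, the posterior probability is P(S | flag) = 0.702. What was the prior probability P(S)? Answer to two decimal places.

In odds form, posterior odds = prior odds × likelihood ratio, so prior odds = posterior odds ÷ LR.
Posterior odds = 0.702/(1−0.702) = 2.3557. LR = 0.59/0.25 = 2.3600.
Prior odds = 2.3557/2.3600 = 0.9982, so P(S) = 0.9982/(1+0.9982) ≈ 0.50.

P(S) = 0.50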